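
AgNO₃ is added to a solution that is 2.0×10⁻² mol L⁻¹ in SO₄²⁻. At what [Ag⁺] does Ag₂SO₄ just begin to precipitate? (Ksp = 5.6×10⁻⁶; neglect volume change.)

Precipitation begins when Q = Ksp.
Ag₂SO₄(s) ⇌ 2 Ag⁺(aq) + SO₄²⁻(aq)
Ksp = [Ag⁺]^2[SO₄²⁻] = [Ag⁺]^2(2.0×10⁻²)
[Ag⁺]^2 = 5.6×10⁻⁶ / (2.0×10⁻²) = 2.8×10⁻⁴
[Ag⁺] = 1.7×10⁻² mol L⁻¹

1.7×10⁻² M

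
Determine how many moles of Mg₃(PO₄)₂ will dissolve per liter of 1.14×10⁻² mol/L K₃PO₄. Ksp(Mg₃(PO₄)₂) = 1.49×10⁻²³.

Mg₃(PO₄)₂(s) ⇌ 3 Mg²⁺(aq) + 2 PO₄³⁻(aq)
PO₄³⁻ is already present at 1.14×10⁻² mol/L. If s mol/L of Mg₃(PO₄)₂ dissolves, [Mg²⁺] = 3s while [PO₄³⁻] ≈ 1.14×10⁻² mol/L.
Ksp = [Mg²⁺]^3[PO₄³⁻]^2 = (3s)^3(1.14×10⁻²)^2
(3s)^3 = 1.49×10⁻²³ / (1.14×10⁻²)^2 = 1.15×10⁻¹⁹
s = 1.62×10⁻⁷ mol/L

1.62×10⁻⁷ M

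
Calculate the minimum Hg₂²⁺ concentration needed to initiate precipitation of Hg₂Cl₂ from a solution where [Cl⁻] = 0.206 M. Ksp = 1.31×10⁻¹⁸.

Precipitation begins when Q = Ksp.
Hg₂Cl₂(s) ⇌ Hg₂²⁺(aq) + 2 Cl⁻(aq)
Ksp = [Hg₂²⁺][Cl⁻]^2 = [Hg₂²⁺](0.206)^2
[Hg₂²⁺] = 1.31×10⁻¹⁸ / (0.206)^2 = 3.09×10⁻¹⁷
[Hg₂²⁺] = 3.09×10⁻¹⁷ M

3.09×10⁻¹⁷ M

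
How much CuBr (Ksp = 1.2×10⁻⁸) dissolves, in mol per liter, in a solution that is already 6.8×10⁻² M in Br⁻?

CuBr(s) ⇌ Cu⁺(aq) + Br⁻(aq)
With Br⁻ already at 6.8×10⁻² M and s small, take [Br⁻] ≈ 6.8×10⁻² M and [Cu⁺] = s.
Ksp = [Cu⁺][Br⁻] = s(6.8×10⁻²)
s = 1.2×10⁻⁸ / (6.8×10⁻²) = 1.8×10⁻⁷
s = 1.8×10⁻⁷ M

1.8×10⁻⁷ M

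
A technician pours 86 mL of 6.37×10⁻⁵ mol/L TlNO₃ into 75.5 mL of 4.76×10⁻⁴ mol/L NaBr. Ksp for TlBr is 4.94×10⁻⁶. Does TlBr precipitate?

No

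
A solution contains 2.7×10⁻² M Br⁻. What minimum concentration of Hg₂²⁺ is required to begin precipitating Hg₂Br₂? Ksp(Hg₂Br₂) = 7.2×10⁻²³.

Precipitation of each salt begins when its ion product equals Ksp.
Hg₂Br₂(s) ⇌ Hg₂²⁺(aq) + 2 Br⁻(aq)
Ksp = [Hg₂²⁺][Br⁻]^2 = [Hg₂²⁺](2.7×10⁻²)^2
[Hg₂²⁺] = 7.2×10⁻²³ / (2.7×10⁻²)^2 = 9.9×10⁻²⁰
[Hg₂²⁺] = 9.9×10⁻²⁰ M

9.9×10⁻²⁰ M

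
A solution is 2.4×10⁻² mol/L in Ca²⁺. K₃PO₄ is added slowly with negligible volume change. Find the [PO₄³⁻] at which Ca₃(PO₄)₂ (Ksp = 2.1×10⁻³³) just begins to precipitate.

1.2×10⁻¹⁴ M

The threshold for precipitation is Q = Ksp.
Ca₃(PO₄)₂(s) ⇌ 3 Ca²⁺(aq) + 2 PO₄³⁻(aq)
Ksp = [Ca²⁺]^3[PO₄³⁻]^2 = [PO₄³⁻]^2(2.4×10⁻²)^3
[PO₄³⁻]^2 = 2.1×10⁻³³ / (2.4×10⁻²)^3 = 1.5×10⁻²⁸
[PO₄³⁻] = 1.2×10⁻¹⁴ mol/L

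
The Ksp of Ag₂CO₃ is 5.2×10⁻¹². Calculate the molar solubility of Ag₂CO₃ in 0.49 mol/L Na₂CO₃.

Ag₂CO₃(s) ⇌ 2 Ag⁺(aq) + CO₃²⁻(aq)
Let s be the solubility of Ag₂CO₃ here. The common ion gives [CO₃²⁻] ≈ 0.49 mol/L, and [Ag⁺] = 2s.
Ksp = [Ag⁺]^2[CO₃²⁻] = (2s)^2(0.49)
(2s)^2 = 5.2×10⁻¹² / (0.49) = 1.1×10⁻¹¹
s = 1.6×10⁻⁶ mol/L

1.6×10⁻⁶ M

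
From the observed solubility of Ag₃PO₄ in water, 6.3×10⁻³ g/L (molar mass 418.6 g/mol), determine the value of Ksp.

Convert to molarity: s = 6.3×10⁻³ / 418.6 = 1.505×10⁻⁵ mol/L
Ag₃PO₄(s) ⇌ 3 Ag⁺(aq) + PO₄³⁻(aq)
Let s be the molar solubility. Then [Ag⁺] = 3s and [PO₄³⁻] = s.
Ksp = [Ag⁺]^3[PO₄³⁻] = (3s)^3 · s = 27s^4
Ksp = 27 × (1.505×10⁻⁵)^4 = 1.4×10⁻¹⁸

Ksp = 1.4×10⁻¹⁸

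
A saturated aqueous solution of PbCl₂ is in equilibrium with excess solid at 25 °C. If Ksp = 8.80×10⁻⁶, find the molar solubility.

1.30×10⁻² M

PbCl₂(s) ⇌ Pb²⁺(aq) + 2 Cl⁻(aq)
Let s be the molar solubility. Then [Pb²⁺] = s and [Cl⁻] = 2s.
Ksp = [Pb²⁺][Cl⁻]^2 = s · (2s)^2 = 4s^3
4s^3 = 8.80×10⁻⁶  ⇒  s^3 = 2.20×10⁻⁶
Taking the 3rd root, s = 1.30×10⁻² M.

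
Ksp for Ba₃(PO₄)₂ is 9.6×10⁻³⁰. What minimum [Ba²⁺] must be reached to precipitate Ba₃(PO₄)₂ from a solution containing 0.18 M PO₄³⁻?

The threshold for precipitation is Q = Ksp.
Ba₃(PO₄)₂(s) ⇌ 3 Ba²⁺(aq) + 2 PO₄³⁻(aq)
Ksp = [Ba²⁺]^3[PO₄³⁻]^2 = [Ba²⁺]^3(0.18)^2
[Ba²⁺]^3 = 9.6×10⁻³⁰ / (0.18)^2 = 3.0×10⁻²⁸
[Ba²⁺] = 6.7×10⁻¹⁰ M

6.7×10⁻¹⁰ M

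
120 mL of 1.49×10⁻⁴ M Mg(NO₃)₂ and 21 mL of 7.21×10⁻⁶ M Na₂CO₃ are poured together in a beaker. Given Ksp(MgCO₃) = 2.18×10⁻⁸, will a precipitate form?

No

After mixing, V = 120 mL + 21 mL = 141 mL.
[Mg²⁺] = (1.49×10⁻⁴)(120)/141 = 1.27×10⁻⁴ M
[CO₃²⁻] = (7.21×10⁻⁶)(21)/141 = 1.07×10⁻⁶ M
Q = [Mg²⁺][CO₃²⁻] = 1.36×10⁻¹⁰
Q < Ksp (1.36×10⁻¹⁰ vs 2.18×10⁻⁸); the solution remains unsaturated and no precipitate forms.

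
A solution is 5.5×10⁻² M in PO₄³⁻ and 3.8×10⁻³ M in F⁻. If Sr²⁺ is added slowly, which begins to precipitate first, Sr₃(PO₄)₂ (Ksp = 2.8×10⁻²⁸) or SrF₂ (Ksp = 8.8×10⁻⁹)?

Sr₃(PO₄)₂

Each salt precipitates once Q = Ksp for that salt.
For Sr₃(PO₄)₂: [Sr²⁺] = (Ksp/[PO₄³⁻]^2)^(1/3) = 4.5×10⁻⁹ M
For SrF₂: [Sr²⁺] = (Ksp/[F⁻]^2) = 6.1×10⁻⁴ M
Sr₃(PO₄)₂ requires the lower [Sr²⁺], so it precipitates first.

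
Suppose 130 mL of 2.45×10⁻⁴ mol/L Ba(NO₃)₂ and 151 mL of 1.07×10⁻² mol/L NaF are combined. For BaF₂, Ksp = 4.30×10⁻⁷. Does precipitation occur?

Total volume after mixing = 130 + 151 = 281 mL.
[Ba²⁺] = (2.45×10⁻⁴)(130)/281 = 1.13×10⁻⁴ mol/L
[F⁻] = (1.07×10⁻²)(151)/281 = 5.75×10⁻³ mol/L
Q = [Ba²⁺][F⁻]^2 = 3.75×10⁻⁹
Q = 3.75×10⁻⁹ < Ksp = 4.30×10⁻⁷, so the solution is unsaturated and no precipitate forms.

No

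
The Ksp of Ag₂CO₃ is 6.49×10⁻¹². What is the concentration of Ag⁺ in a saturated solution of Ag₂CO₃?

2.35×10⁻⁴ M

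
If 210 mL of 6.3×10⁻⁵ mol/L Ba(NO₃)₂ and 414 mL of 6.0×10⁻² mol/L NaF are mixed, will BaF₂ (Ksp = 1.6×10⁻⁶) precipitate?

No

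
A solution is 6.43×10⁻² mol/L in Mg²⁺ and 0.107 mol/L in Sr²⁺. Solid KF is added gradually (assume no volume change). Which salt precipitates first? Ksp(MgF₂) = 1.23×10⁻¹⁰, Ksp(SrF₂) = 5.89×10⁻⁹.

MgF₂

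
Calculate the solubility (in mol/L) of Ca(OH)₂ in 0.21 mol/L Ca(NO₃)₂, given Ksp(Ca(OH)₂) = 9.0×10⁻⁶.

3.3×10⁻³ M

Ca(OH)₂(s) ⇌ Ca²⁺(aq) + 2 OH⁻(aq)
With Ca²⁺ already at 0.21 mol/L and s small, take [Ca²⁺] ≈ 0.21 mol/L and [OH⁻] = 2s.
Ksp = [Ca²⁺][OH⁻]^2 = (0.21)(2s)^2
(2s)^2 = 9.0×10⁻⁶ / (0.21) = 4.3×10⁻⁵
s = 3.3×10⁻³ mol/L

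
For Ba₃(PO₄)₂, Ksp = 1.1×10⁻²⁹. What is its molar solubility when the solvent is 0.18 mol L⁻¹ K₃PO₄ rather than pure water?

Ba₃(PO₄)₂(s) ⇌ 3 Ba²⁺(aq) + 2 PO₄³⁻(aq)
With PO₄³⁻ already at 0.18 mol L⁻¹ and s small, take [PO₄³⁻] ≈ 0.18 mol L⁻¹ and [Ba²⁺] = 3s.
Ksp = [Ba²⁺]^3[PO₄³⁻]^2 = (3s)^3(0.18)^2
(3s)^3 = 1.1×10⁻²⁹ / (0.18)^2 = 3.4×10⁻²⁸
s = 2.3×10⁻¹⁰ mol L⁻¹

2.3×10⁻¹⁰ M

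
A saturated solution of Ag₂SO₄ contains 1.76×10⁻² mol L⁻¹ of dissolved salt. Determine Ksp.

Ag₂SO₄(s) ⇌ 2 Ag⁺(aq) + SO₄²⁻(aq)
If s mol/L of Ag₂SO₄ dissolves, [Ag⁺] = 2s and [SO₄²⁻] = s.
Ksp = [Ag⁺]^2[SO₄²⁻] = (2s)^2 · s = 4s^3
Ksp = 4 × (1.76×10⁻²)^3 = 2.18×10⁻⁵

Ksp = 2.18×10⁻⁵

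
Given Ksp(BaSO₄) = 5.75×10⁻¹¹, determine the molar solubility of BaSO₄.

BaSO₄(s) ⇌ Ba²⁺(aq) + SO₄²⁻(aq)
For each mole of BaSO₄ that dissolves per liter, [Ba²⁺] = s and [SO₄²⁻] = s; let s denote this solubility.
Ksp = [Ba²⁺][SO₄²⁻] = s · s = s^2
s^2 = 5.75×10⁻¹¹
s = (5.75×10⁻¹¹)^(1/2) = 7.58×10⁻⁶ mol/L

7.58×10⁻⁶ M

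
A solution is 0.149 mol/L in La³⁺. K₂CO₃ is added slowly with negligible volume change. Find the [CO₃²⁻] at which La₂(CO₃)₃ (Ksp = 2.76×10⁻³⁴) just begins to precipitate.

2.32×10⁻¹¹ M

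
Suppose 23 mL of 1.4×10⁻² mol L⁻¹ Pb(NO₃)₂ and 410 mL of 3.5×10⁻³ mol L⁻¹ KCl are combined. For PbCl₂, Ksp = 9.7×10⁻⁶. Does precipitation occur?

Total volume after mixing = 23 + 410 = 433 mL.
[Pb²⁺] = (1.4×10⁻²)(23)/433 = 7.4×10⁻⁴ mol L⁻¹
[Cl⁻] = (3.5×10⁻³)(410)/433 = 3.3×10⁻³ mol L⁻¹
Q = [Pb²⁺][Cl⁻]^2 = 8.2×10⁻⁹
Since Q (8.2×10⁻⁹) is less than Ksp (9.7×10⁻⁶), no PbCl₂ precipitates.

No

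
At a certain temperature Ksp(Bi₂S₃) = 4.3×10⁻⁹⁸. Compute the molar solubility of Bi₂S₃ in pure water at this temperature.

Bi₂S₃(s) ⇌ 2 Bi³⁺(aq) + 3 S²⁻(aq)
If s mol/L of Bi₂S₃ dissolves, [Bi³⁺] = 2s and [S²⁻] = 3s.
Ksp = [Bi³⁺]^2[S²⁻]^3 = (2s)^2 · (3s)^3 = 108s^5
108s^5 = 4.3×10⁻⁹⁸  ⇒  s^5 = 4.0×10⁻¹⁰⁰
Taking the 5th root, s = 1.3×10⁻²⁰ M.

1.3×10⁻²⁰ M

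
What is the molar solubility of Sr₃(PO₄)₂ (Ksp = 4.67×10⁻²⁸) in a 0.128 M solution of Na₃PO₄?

Sr₃(PO₄)₂(s) ⇌ 3 Sr²⁺(aq) + 2 PO₄³⁻(aq)
With PO₄³⁻ already at 0.128 M and s small, take [PO₄³⁻] ≈ 0.128 M and [Sr²⁺] = 3s.
Ksp = [Sr²⁺]^3[PO₄³⁻]^2 = (3s)^3(0.128)^2
(3s)^3 = 4.67×10⁻²⁸ / (0.128)^2 = 2.85×10⁻²⁶
s = 1.02×10⁻⁹ M

1.02×10⁻⁹ M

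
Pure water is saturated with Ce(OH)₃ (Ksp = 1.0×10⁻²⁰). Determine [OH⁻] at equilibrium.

1.3×10⁻⁵ M

Ce(OH)₃(s) ⇌ Ce³⁺(aq) + 3 OH⁻(aq)
Call the molar solubility s, so that [Ce³⁺] = s and [OH⁻] = 3s.
Ksp = [Ce³⁺][OH⁻]^3 = s · (3s)^3 = 27s^4 = 1.0×10⁻²⁰
s = 4.4×10⁻⁶ mol/L
[OH⁻] = 3s = 1.3×10⁻⁵ mol/L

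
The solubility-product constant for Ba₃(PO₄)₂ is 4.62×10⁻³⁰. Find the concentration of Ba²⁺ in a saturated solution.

Ba₃(PO₄)₂(s) ⇌ 3 Ba²⁺(aq) + 2 PO₄³⁻(aq)
Let s be the molar solubility. Then [Ba²⁺] = 3s and [PO₄³⁻] = 2s.
Ksp = [Ba²⁺]^3[PO₄³⁻]^2 = (3s)^3 · (2s)^2 = 108s^5 = 4.62×10⁻³⁰
s = 5.32×10⁻⁷ mol/L
[Ba²⁺] = 3s = 1.60×10⁻⁶ mol/L

1.60×10⁻⁶ M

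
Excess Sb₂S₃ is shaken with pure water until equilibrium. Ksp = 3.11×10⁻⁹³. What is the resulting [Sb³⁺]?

Sb₂S₃(s) ⇌ 2 Sb³⁺(aq) + 3 S²⁻(aq)
For each mole of Sb₂S₃ that dissolves per liter, [Sb³⁺] = 2s and [S²⁻] = 3s; let s denote this solubility.
Ksp = [Sb³⁺]^2[S²⁻]^3 = (2s)^2 · (3s)^3 = 108s^5 = 3.11×10⁻⁹³
s = 1.24×10⁻¹⁹ mol L⁻¹
[Sb³⁺] = 2s = 2.47×10⁻¹⁹ mol L⁻¹

2.47×10⁻¹⁹ M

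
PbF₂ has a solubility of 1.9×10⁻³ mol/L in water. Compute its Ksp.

PbF₂(s) ⇌ Pb²⁺(aq) + 2 F⁻(aq)
For each mole of PbF₂ that dissolves per liter, [Pb²⁺] = s and [F⁻] = 2s; let s denote this solubility.
Ksp = [Pb²⁺][F⁻]^2 = s · (2s)^2 = 4s^3
Ksp = 4 × (1.9×10⁻³)^3 = 2.7×10⁻⁸

Ksp = 2.7×10⁻⁸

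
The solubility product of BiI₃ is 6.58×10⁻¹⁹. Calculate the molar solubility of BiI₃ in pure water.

BiI₃(s) ⇌ Bi³⁺(aq) + 3 I⁻(aq)
With molar solubility s: [Bi³⁺] = s, [I⁻] = 3s.
Ksp = [Bi³⁺][I⁻]^3 = s · (3s)^3 = 27s^4
27s^4 = 6.58×10⁻¹⁹  ⇒  s^4 = 2.44×10⁻²⁰
s = (2.44×10⁻²⁰)^(1/4) = 1.25×10⁻⁵ mol L⁻¹

1.25×10⁻⁵ M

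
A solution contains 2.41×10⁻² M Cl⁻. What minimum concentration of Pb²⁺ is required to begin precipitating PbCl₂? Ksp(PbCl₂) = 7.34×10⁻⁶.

1.26×10⁻² M

The threshold for precipitation is Q = Ksp.
PbCl₂(s) ⇌ Pb²⁺(aq) + 2 Cl⁻(aq)
Ksp = [Pb²⁺][Cl⁻]^2 = [Pb²⁺](2.41×10⁻²)^2
[Pb²⁺] = 7.34×10⁻⁶ / (2.41×10⁻²)^2 = 1.26×10⁻²
[Pb²⁺] = 1.26×10⁻² M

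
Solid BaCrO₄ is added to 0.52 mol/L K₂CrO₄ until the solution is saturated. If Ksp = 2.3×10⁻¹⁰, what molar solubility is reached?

4.4×10⁻¹⁰ M

BaCrO₄(s) ⇌ Ba²⁺(aq) + CrO₄²⁻(aq)
With CrO₄²⁻ already at 0.52 mol/L and s small, take [CrO₄²⁻] ≈ 0.52 mol/L and [Ba²⁺] = s.
Ksp = [Ba²⁺][CrO₄²⁻] = s(0.52)
s = 2.3×10⁻¹⁰ / (0.52) = 4.4×10⁻¹⁰
s = 4.4×10⁻¹⁰ mol/L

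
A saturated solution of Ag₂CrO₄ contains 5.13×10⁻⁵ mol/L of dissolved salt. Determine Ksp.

Ksp = 5.40×10⁻¹³

Ag₂CrO₄(s) ⇌ 2 Ag⁺(aq) + CrO₄²⁻(aq)
With molar solubility s: [Ag⁺] = 2s, [CrO₄²⁻] = s.
Ksp = [Ag⁺]^2[CrO₄²⁻] = (2s)^2 · s = 4s^3
Ksp = 4 × (5.13×10⁻⁵)^3 = 5.40×10⁻¹³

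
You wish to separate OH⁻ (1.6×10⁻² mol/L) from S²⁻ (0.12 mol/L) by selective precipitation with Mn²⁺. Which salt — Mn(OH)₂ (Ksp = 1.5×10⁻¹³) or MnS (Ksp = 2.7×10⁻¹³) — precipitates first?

MnS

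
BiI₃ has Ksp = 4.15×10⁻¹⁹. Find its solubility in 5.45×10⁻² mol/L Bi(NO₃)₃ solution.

BiI₃(s) ⇌ Bi³⁺(aq) + 3 I⁻(aq)
Bi³⁺ is already present at 5.45×10⁻² mol/L. If s mol/L of BiI₃ dissolves, [I⁻] = 3s while [Bi³⁺] ≈ 5.45×10⁻² mol/L.
Ksp = [Bi³⁺][I⁻]^3 = (5.45×10⁻²)(3s)^3
(3s)^3 = 4.15×10⁻¹⁹ / (5.45×10⁻²) = 7.61×10⁻¹⁸
s = 6.56×10⁻⁷ mol/L

6.56×10⁻⁷ M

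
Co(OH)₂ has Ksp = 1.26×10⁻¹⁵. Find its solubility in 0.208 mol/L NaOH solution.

Co(OH)₂(s) ⇌ Co²⁺(aq) + 2 OH⁻(aq)
The solution already contains OH⁻ at 0.208 mol/L. Let s be the molar solubility of Co(OH)₂.
[OH⁻] ≈ 0.208 mol/L (common ion dominates); [Co²⁺] = s.
Ksp = [Co²⁺][OH⁻]^2 = s(0.208)^2
s = 1.26×10⁻¹⁵ / (0.208)^2 = 2.91×10⁻¹⁴
s = 2.91×10⁻¹⁴ mol/L

2.91×10⁻¹⁴ M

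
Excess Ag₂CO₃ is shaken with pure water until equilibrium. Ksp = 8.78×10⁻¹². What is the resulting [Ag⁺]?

Ag₂CO₃(s) ⇌ 2 Ag⁺(aq) + CO₃²⁻(aq)
For each mole of Ag₂CO₃ that dissolves per liter, [Ag⁺] = 2s and [CO₃²⁻] = s; let s denote this solubility.
Ksp = [Ag⁺]^2[CO₃²⁻] = (2s)^2 · s = 4s^3 = 8.78×10⁻¹²
s = 1.30×10⁻⁴ M
[Ag⁺] = 2s = 2.60×10⁻⁴ M

2.60×10⁻⁴ M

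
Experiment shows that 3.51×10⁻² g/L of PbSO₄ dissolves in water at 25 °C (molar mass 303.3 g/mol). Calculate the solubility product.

Ksp = 1.34×10⁻⁸

Convert to molarity: s = 3.51×10⁻² / 303.3 = 1.1573×10⁻⁴ mol/L
PbSO₄(s) ⇌ Pb²⁺(aq) + SO₄²⁻(aq)
With molar solubility s: [Pb²⁺] = s, [SO₄²⁻] = s.
Ksp = [Pb²⁺][SO₄²⁻] = s · s = s^2
Ksp = (1.1573×10⁻⁴)^2 = 1.34×10⁻⁸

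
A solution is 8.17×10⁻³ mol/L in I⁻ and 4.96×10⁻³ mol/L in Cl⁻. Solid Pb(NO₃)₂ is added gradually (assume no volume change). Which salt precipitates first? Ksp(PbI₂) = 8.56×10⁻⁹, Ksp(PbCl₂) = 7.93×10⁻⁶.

PbI₂

Each salt precipitates once Q = Ksp for that salt.
For PbI₂: [Pb²⁺] = (Ksp/[I⁻]^2) = 1.28×10⁻⁴ mol/L
For PbCl₂: [Pb²⁺] = (Ksp/[Cl⁻]^2) = 0.322 mol/L
The smaller threshold [Pb²⁺] is reached first, so PbI₂ precipitates first.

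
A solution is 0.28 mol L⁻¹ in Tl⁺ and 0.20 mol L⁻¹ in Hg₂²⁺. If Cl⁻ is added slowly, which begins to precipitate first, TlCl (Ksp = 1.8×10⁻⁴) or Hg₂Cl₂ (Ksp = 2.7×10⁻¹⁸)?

A salt starts to precipitate once the ion product Q reaches its Ksp.
For TlCl: [Cl⁻] = (Ksp/[Tl⁺]) = 6.4×10⁻⁴ mol L⁻¹
For Hg₂Cl₂: [Cl⁻] = (Ksp/[Hg₂²⁺])^(1/2) = 3.7×10⁻⁹ mol L⁻¹
Since Hg₂Cl₂ needs less Cl⁻ to reach saturation, it precipitates first.

Hg₂Cl₂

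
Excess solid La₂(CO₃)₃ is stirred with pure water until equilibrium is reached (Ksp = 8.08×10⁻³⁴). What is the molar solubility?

9.44×10⁻⁸ M

La₂(CO₃)₃(s) ⇌ 2 La³⁺(aq) + 3 CO₃²⁻(aq)
Call the molar solubility s, so that [La³⁺] = 2s and [CO₃²⁻] = 3s.
Ksp = [La³⁺]^2[CO₃²⁻]^3 = (2s)^2 · (3s)^3 = 108s^5
108s^5 = 8.08×10⁻³⁴  ⇒  s^5 = 7.48×10⁻³⁶
Taking the 5th root, s = 9.44×10⁻⁸ mol/L.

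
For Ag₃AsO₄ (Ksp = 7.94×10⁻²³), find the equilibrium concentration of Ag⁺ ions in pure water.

3.93×10⁻⁶ M

Ag₃AsO₄(s) ⇌ 3 Ag⁺(aq) + AsO₄³⁻(aq)
Call the molar solubility s, so that [Ag⁺] = 3s and [AsO₄³⁻] = s.
Ksp = [Ag⁺]^3[AsO₄³⁻] = (3s)^3 · s = 27s^4 = 7.94×10⁻²³
s = 1.31×10⁻⁶ mol L⁻¹
[Ag⁺] = 3s = 3.93×10⁻⁶ mol L⁻¹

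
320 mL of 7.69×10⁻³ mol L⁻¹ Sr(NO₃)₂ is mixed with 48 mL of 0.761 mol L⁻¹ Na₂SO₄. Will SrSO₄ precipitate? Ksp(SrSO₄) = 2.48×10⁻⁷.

The combined volume is 368 mL.
[Sr²⁺] = (7.69×10⁻³)(320)/368 = 6.69×10⁻³ mol L⁻¹
[SO₄²⁻] = (0.761)(48)/368 = 9.93×10⁻² mol L⁻¹
Q = [Sr²⁺][SO₄²⁻] = 6.64×10⁻⁴
Because Q > Ksp (6.64×10⁻⁴ vs 2.48×10⁻⁷), a precipitate of SrSO₄ forms.

Yes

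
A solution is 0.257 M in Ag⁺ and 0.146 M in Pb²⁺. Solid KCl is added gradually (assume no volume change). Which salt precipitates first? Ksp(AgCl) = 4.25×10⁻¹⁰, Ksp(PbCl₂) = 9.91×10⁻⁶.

AgCl

Each salt precipitates once Q = Ksp for that salt.
For AgCl: [Cl⁻] = (Ksp/[Ag⁺]) = 1.65×10⁻⁹ M
For PbCl₂: [Cl⁻] = (Ksp/[Pb²⁺])^(1/2) = 8.24×10⁻³ M
The smaller threshold [Cl⁻] is reached first, so AgCl precipitates first.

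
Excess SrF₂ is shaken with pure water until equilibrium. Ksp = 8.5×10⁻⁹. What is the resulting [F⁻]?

SrF₂(s) ⇌ Sr²⁺(aq) + 2 F⁻(aq)
With molar solubility s: [Sr²⁺] = s, [F⁻] = 2s.
Ksp = [Sr²⁺][F⁻]^2 = s · (2s)^2 = 4s^3 = 8.5×10⁻⁹
s = 1.3×10⁻³ M
[F⁻] = 2s = 2.6×10⁻³ M

2.6×10⁻³ M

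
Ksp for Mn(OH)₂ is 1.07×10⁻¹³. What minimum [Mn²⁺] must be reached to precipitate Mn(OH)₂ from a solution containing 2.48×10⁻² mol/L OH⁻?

The threshold for precipitation is Q = Ksp.
Mn(OH)₂(s) ⇌ Mn²⁺(aq) + 2 OH⁻(aq)
Ksp = [Mn²⁺][OH⁻]^2 = [Mn²⁺](2.48×10⁻²)^2
[Mn²⁺] = 1.07×10⁻¹³ / (2.48×10⁻²)^2 = 1.74×10⁻¹⁰
[Mn²⁺] = 1.74×10⁻¹⁰ mol/L

1.74×10⁻¹⁰ M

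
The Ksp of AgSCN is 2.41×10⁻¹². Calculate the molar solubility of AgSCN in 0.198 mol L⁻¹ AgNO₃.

AgSCN(s) ⇌ Ag⁺(aq) + SCN⁻(aq)
The solution already contains Ag⁺ at 0.198 mol L⁻¹. Let s be the molar solubility of AgSCN.
[Ag⁺] ≈ 0.198 mol L⁻¹ (common ion dominates); [SCN⁻] = s.
Ksp = [Ag⁺][SCN⁻] = (0.198)s
s = 2.41×10⁻¹² / (0.198) = 1.22×10⁻¹¹
s = 1.22×10⁻¹¹ mol L⁻¹

1.22×10⁻¹¹ M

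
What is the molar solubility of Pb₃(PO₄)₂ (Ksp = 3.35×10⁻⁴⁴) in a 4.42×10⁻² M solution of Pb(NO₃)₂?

9.85×10⁻²¹ M

Pb₃(PO₄)₂(s) ⇌ 3 Pb²⁺(aq) + 2 PO₄³⁻(aq)
Pb²⁺ is already present at 4.42×10⁻² M. If s mol/L of Pb₃(PO₄)₂ dissolves, [PO₄³⁻] = 2s while [Pb²⁺] ≈ 4.42×10⁻² M.
Ksp = [Pb²⁺]^3[PO₄³⁻]^2 = (4.42×10⁻²)^3(2s)^2
(2s)^2 = 3.35×10⁻⁴⁴ / (4.42×10⁻²)^3 = 3.88×10⁻⁴⁰
s = 9.85×10⁻²¹ M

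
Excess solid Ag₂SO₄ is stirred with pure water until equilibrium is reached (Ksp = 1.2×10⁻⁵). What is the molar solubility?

Ag₂SO₄(s) ⇌ 2 Ag⁺(aq) + SO₄²⁻(aq)
If s mol/L of Ag₂SO₄ dissolves, [Ag⁺] = 2s and [SO₄²⁻] = s.
Ksp = [Ag⁺]^2[SO₄²⁻] = (2s)^2 · s = 4s^3
4s^3 = 1.2×10⁻⁵  ⇒  s^3 = 3.0×10⁻⁶
s = 1.4×10⁻² mol/L

1.4×10⁻² M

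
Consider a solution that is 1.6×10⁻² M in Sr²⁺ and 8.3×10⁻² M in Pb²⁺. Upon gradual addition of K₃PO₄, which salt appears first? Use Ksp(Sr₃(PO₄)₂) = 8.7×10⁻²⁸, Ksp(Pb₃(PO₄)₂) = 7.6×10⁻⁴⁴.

Pb₃(PO₄)₂

The threshold for precipitation is Q = Ksp.
For Sr₃(PO₄)₂: [PO₄³⁻] = (Ksp/[Sr²⁺]^3)^(1/2) = 1.5×10⁻¹¹ M
For Pb₃(PO₄)₂: [PO₄³⁻] = (Ksp/[Pb²⁺]^3)^(1/2) = 1.2×10⁻²⁰ M
Since Pb₃(PO₄)₂ needs less PO₄³⁻ to reach saturation, it precipitates first.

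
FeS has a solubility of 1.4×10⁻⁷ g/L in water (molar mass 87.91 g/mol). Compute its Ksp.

Convert to molarity: s = 1.4×10⁻⁷ / 87.91 = 1.593×10⁻⁹ mol/L
FeS(s) ⇌ Fe²⁺(aq) + S²⁻(aq)
If s mol/L of FeS dissolves, [Fe²⁺] = s and [S²⁻] = s.
Ksp = [Fe²⁺][S²⁻] = s · s = s^2
Ksp = (1.593×10⁻⁹)^2 = 2.5×10⁻¹⁸

Ksp = 2.5×10⁻¹⁸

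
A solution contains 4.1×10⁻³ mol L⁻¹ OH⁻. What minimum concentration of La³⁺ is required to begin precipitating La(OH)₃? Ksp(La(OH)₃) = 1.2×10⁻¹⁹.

A salt starts to precipitate once the ion product Q reaches its Ksp.
La(OH)₃(s) ⇌ La³⁺(aq) + 3 OH⁻(aq)
Ksp = [La³⁺][OH⁻]^3 = [La³⁺](4.1×10⁻³)^3
[La³⁺] = 1.2×10⁻¹⁹ / (4.1×10⁻³)^3 = 1.7×10⁻¹²
[La³⁺] = 1.7×10⁻¹² mol L⁻¹

1.7×10⁻¹² M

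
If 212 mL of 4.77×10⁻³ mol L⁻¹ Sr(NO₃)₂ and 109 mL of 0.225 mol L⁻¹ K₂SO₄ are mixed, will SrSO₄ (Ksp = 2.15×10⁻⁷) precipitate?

After mixing, V = 212 mL + 109 mL = 321 mL.
[Sr²⁺] = (4.77×10⁻³)(212)/321 = 3.15×10⁻³ mol L⁻¹
[SO₄²⁻] = (0.225)(109)/321 = 7.64×10⁻² mol L⁻¹
Q = [Sr²⁺][SO₄²⁻] = 2.41×10⁻⁴
Since Q (2.41×10⁻⁴) exceeds Ksp (2.15×10⁻⁷), SrSO₄ will precipitate.

Yes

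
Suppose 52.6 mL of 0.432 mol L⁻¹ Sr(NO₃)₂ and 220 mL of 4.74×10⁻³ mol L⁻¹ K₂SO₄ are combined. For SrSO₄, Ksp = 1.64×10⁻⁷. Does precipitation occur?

Yes

The combined volume is 272.6 mL.
[Sr²⁺] = (0.432)(52.6)/272.6 = 8.34×10⁻² mol L⁻¹
[SO₄²⁻] = (4.74×10⁻³)(220)/272.6 = 3.83×10⁻³ mol L⁻¹
Q = [Sr²⁺][SO₄²⁻] = 3.19×10⁻⁴
Because Q > Ksp (3.19×10⁻⁴ vs 1.64×10⁻⁷), a precipitate of SrSO₄ forms.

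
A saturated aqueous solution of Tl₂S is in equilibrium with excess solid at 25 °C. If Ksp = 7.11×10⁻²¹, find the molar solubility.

Tl₂S(s) ⇌ 2 Tl⁺(aq) + S²⁻(aq)
Let s be the molar solubility. Then [Tl⁺] = 2s and [S²⁻] = s.
Ksp = [Tl⁺]^2[S²⁻] = (2s)^2 · s = 4s^3
4s^3 = 7.11×10⁻²¹  ⇒  s^3 = 1.78×10⁻²¹
Taking the 3rd root, s = 1.21×10⁻⁷ mol/L.

1.21×10⁻⁷ M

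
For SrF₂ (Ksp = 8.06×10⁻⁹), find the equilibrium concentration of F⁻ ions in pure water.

SrF₂(s) ⇌ Sr²⁺(aq) + 2 F⁻(aq)
With molar solubility s: [Sr²⁺] = s, [F⁻] = 2s.
Ksp = [Sr²⁺][F⁻]^2 = s · (2s)^2 = 4s^3 = 8.06×10⁻⁹
s = 1.26×10⁻³ M
[F⁻] = 2s = 2.53×10⁻³ M

2.53×10⁻³ M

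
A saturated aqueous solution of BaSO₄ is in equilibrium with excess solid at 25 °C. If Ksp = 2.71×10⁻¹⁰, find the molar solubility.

BaSO₄(s) ⇌ Ba²⁺(aq) + SO₄²⁻(aq)
With molar solubility s: [Ba²⁺] = s, [SO₄²⁻] = s.
Ksp = [Ba²⁺][SO₄²⁻] = s · s = s^2
s^2 = 2.71×10⁻¹⁰
s = (2.71×10⁻¹⁰)^(1/2) = 1.65×10⁻⁵ M

1.65×10⁻⁵ M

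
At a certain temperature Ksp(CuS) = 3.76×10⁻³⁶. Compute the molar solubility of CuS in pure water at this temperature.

1.94×10⁻¹⁸ M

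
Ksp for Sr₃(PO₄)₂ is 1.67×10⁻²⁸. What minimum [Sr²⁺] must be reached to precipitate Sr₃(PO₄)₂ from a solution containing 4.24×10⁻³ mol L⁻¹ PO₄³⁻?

A salt starts to precipitate once the ion product Q reaches its Ksp.
Sr₃(PO₄)₂(s) ⇌ 3 Sr²⁺(aq) + 2 PO₄³⁻(aq)
Ksp = [Sr²⁺]^3[PO₄³⁻]^2 = [Sr²⁺]^3(4.24×10⁻³)^2
[Sr²⁺]^3 = 1.67×10⁻²⁸ / (4.24×10⁻³)^2 = 9.29×10⁻²⁴
[Sr²⁺] = 2.10×10⁻⁸ mol L⁻¹

2.10×10⁻⁸ M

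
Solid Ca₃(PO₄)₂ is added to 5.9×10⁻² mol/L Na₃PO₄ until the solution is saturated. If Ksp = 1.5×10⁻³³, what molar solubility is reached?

2.5×10⁻¹¹ M

Ca₃(PO₄)₂(s) ⇌ 3 Ca²⁺(aq) + 2 PO₄³⁻(aq)
The solution already contains PO₄³⁻ at 5.9×10⁻² mol/L. Let s be the molar solubility of Ca₃(PO₄)₂.
[PO₄³⁻] ≈ 5.9×10⁻² mol/L (common ion dominates); [Ca²⁺] = 3s.
Ksp = [Ca²⁺]^3[PO₄³⁻]^2 = (3s)^3(5.9×10⁻²)^2
(3s)^3 = 1.5×10⁻³³ / (5.9×10⁻²)^2 = 4.3×10⁻³¹
s = 2.5×10⁻¹¹ mol/L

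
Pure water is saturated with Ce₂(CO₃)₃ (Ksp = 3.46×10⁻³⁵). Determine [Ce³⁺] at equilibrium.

Ce₂(CO₃)₃(s) ⇌ 2 Ce³⁺(aq) + 3 CO₃²⁻(aq)
Let s be the molar solubility. Then [Ce³⁺] = 2s and [CO₃²⁻] = 3s.
Ksp = [Ce³⁺]^2[CO₃²⁻]^3 = (2s)^2 · (3s)^3 = 108s^5 = 3.46×10⁻³⁵
s = 5.02×10⁻⁸ mol L⁻¹
[Ce³⁺] = 2s = 1.00×10⁻⁷ mol L⁻¹

1.00×10⁻⁷ M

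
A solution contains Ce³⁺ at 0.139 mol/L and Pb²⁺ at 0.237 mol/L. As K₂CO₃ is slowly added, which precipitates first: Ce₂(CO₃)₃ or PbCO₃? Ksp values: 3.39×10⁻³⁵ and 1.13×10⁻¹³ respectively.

PbCO₃

Each salt precipitates once Q = Ksp for that salt.
For Ce₂(CO₃)₃: [CO₃²⁻] = (Ksp/[Ce³⁺]^2)^(1/3) = 1.21×10⁻¹¹ mol/L
For PbCO₃: [CO₃²⁻] = (Ksp/[Pb²⁺]) = 4.77×10⁻¹³ mol/L
The smaller threshold [CO₃²⁻] is reached first, so PbCO₃ precipitates first.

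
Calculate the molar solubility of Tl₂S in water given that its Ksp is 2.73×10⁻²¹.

8.80×10⁻⁸ M

Tl₂S(s) ⇌ 2 Tl⁺(aq) + S²⁻(aq)
With molar solubility s: [Tl⁺] = 2s, [S²⁻] = s.
Ksp = [Tl⁺]^2[S²⁻] = (2s)^2 · s = 4s^3
4s^3 = 2.73×10⁻²¹  ⇒  s^3 = 6.83×10⁻²²
Taking the 3rd root, s = 8.80×10⁻⁸ mol/L.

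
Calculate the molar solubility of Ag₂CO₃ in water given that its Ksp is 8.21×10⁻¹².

Ag₂CO₃(s) ⇌ 2 Ag⁺(aq) + CO₃²⁻(aq)
If s mol/L of Ag₂CO₃ dissolves, [Ag⁺] = 2s and [CO₃²⁻] = s.
Ksp = [Ag⁺]^2[CO₃²⁻] = (2s)^2 · s = 4s^3
4s^3 = 8.21×10⁻¹²  ⇒  s^3 = 2.05×10⁻¹²
s = (2.05×10⁻¹²)^(1/3) = 1.27×10⁻⁴ mol/L

1.27×10⁻⁴ M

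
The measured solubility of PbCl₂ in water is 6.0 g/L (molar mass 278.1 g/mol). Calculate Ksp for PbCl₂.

Ksp = 4.0×10⁻⁵

Convert to molarity: s = 6.0 / 278.1 = 2.157×10⁻² mol/L
PbCl₂(s) ⇌ Pb²⁺(aq) + 2 Cl⁻(aq)
For each mole of PbCl₂ that dissolves per liter, [Pb²⁺] = s and [Cl⁻] = 2s; let s denote this solubility.
Ksp = [Pb²⁺][Cl⁻]^2 = s · (2s)^2 = 4s^3
Ksp = 4 × (2.157×10⁻²)^3 = 4.0×10⁻⁵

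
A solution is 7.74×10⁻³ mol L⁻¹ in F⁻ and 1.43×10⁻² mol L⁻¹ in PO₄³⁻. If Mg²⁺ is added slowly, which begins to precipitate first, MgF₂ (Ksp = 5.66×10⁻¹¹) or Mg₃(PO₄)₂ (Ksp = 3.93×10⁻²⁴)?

Precipitation begins when Q = Ksp.
For MgF₂: [Mg²⁺] = (Ksp/[F⁻]^2) = 9.45×10⁻⁷ mol L⁻¹
For Mg₃(PO₄)₂: [Mg²⁺] = (Ksp/[PO₄³⁻]^2)^(1/3) = 2.68×10⁻⁷ mol L⁻¹
Since Mg₃(PO₄)₂ needs less Mg²⁺ to reach saturation, it precipitates first.

Mg₃(PO₄)₂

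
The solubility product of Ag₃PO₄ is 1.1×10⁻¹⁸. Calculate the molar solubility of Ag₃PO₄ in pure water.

Ag₃PO₄(s) ⇌ 3 Ag⁺(aq) + PO₄³⁻(aq)
Let s be the molar solubility. Then [Ag⁺] = 3s and [PO₄³⁻] = s.
Ksp = [Ag⁺]^3[PO₄³⁻] = (3s)^3 · s = 27s^4
27s^4 = 1.1×10⁻¹⁸  ⇒  s^4 = 4.1×10⁻²⁰
Taking the 4th root, s = 1.4×10⁻⁵ mol/L.

1.4×10⁻⁵ M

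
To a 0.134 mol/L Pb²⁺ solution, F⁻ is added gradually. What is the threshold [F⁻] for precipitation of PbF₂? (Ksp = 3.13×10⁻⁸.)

4.83×10⁻⁴ M

Precipitation begins when Q = Ksp.
PbF₂(s) ⇌ Pb²⁺(aq) + 2 F⁻(aq)
Ksp = [Pb²⁺][F⁻]^2 = [F⁻]^2(0.134)
[F⁻]^2 = 3.13×10⁻⁸ / (0.134) = 2.34×10⁻⁷
[F⁻] = 4.83×10⁻⁴ mol/L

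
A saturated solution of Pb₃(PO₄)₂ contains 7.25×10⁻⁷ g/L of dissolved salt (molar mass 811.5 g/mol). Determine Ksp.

Ksp = 6.15×10⁻⁴⁴

Convert to molarity: s = 7.25×10⁻⁷ / 811.5 = 8.9341×10⁻¹⁰ mol/L
Pb₃(PO₄)₂(s) ⇌ 3 Pb²⁺(aq) + 2 PO₄³⁻(aq)
With molar solubility s: [Pb²⁺] = 3s, [PO₄³⁻] = 2s.
Ksp = [Pb²⁺]^3[PO₄³⁻]^2 = (3s)^3 · (2s)^2 = 108s^5
Ksp = 108 × (8.9341×10⁻¹⁰)^5 = 6.15×10⁻⁴⁴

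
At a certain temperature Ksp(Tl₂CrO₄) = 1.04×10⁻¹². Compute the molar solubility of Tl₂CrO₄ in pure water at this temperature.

6.38×10⁻⁵ M

Tl₂CrO₄(s) ⇌ 2 Tl⁺(aq) + CrO₄²⁻(aq)
Let s be the molar solubility. Then [Tl⁺] = 2s and [CrO₄²⁻] = s.
Ksp = [Tl⁺]^2[CrO₄²⁻] = (2s)^2 · s = 4s^3
4s^3 = 1.04×10⁻¹²  ⇒  s^3 = 2.60×10⁻¹³
s = 6.38×10⁻⁵ mol/L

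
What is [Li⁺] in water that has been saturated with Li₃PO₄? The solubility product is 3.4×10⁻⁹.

Li₃PO₄(s) ⇌ 3 Li⁺(aq) + PO₄³⁻(aq)
Call the molar solubility s, so that [Li⁺] = 3s and [PO₄³⁻] = s.
Ksp = [Li⁺]^3[PO₄³⁻] = (3s)^3 · s = 27s^4 = 3.4×10⁻⁹
s = 3.3×10⁻³ mol L⁻¹
[Li⁺] = 3s = 1.0×10⁻² mol L⁻¹

1.0×10⁻² M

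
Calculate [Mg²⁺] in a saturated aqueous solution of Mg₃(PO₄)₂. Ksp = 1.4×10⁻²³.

3.2×10⁻⁵ M

Mg₃(PO₄)₂(s) ⇌ 3 Mg²⁺(aq) + 2 PO₄³⁻(aq)
With molar solubility s: [Mg²⁺] = 3s, [PO₄³⁻] = 2s.
Ksp = [Mg²⁺]^3[PO₄³⁻]^2 = (3s)^3 · (2s)^2 = 108s^5 = 1.4×10⁻²³
s = 1.1×10⁻⁵ mol/L
[Mg²⁺] = 3s = 3.2×10⁻⁵ mol/L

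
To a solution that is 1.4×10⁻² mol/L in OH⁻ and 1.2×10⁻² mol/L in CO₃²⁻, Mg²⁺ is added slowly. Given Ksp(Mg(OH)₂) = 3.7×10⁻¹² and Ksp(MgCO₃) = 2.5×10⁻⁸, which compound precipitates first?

Precipitation begins when Q = Ksp.
For Mg(OH)₂: [Mg²⁺] = (Ksp/[OH⁻]^2) = 1.9×10⁻⁸ mol/L
For MgCO₃: [Mg²⁺] = (Ksp/[CO₃²⁻]) = 2.1×10⁻⁶ mol/L
The smaller threshold [Mg²⁺] is reached first, so Mg(OH)₂ precipitates first.

Mg(OH)₂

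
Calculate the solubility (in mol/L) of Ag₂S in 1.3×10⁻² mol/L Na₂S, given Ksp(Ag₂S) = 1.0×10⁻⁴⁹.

Ag₂S(s) ⇌ 2 Ag⁺(aq) + S²⁻(aq)
The solution already contains S²⁻ at 1.3×10⁻² mol/L. Let s be the molar solubility of Ag₂S.
[S²⁻] ≈ 1.3×10⁻² mol/L (common ion dominates); [Ag⁺] = 2s.
Ksp = [Ag⁺]^2[S²⁻] = (2s)^2(1.3×10⁻²)
(2s)^2 = 1.0×10⁻⁴⁹ / (1.3×10⁻²) = 7.7×10⁻⁴⁸
s = 1.4×10⁻²⁴ mol/L

1.4×10⁻²⁴ M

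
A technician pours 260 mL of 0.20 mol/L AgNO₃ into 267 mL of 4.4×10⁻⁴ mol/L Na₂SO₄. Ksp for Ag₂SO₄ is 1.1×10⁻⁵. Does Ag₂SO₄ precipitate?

No

The combined volume is 527 mL.
[Ag⁺] = (0.20)(260)/527 = 9.9×10⁻² mol/L
[SO₄²⁻] = (4.4×10⁻⁴)(267)/527 = 2.2×10⁻⁴ mol/L
Q = [Ag⁺]^2[SO₄²⁻] = 2.2×10⁻⁶
Since Q (2.2×10⁻⁶) is less than Ksp (1.1×10⁻⁵), no Ag₂SO₄ precipitates.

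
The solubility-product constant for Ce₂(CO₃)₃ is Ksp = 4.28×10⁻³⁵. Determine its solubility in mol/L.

Ce₂(CO₃)₃(s) ⇌ 2 Ce³⁺(aq) + 3 CO₃²⁻(aq)
For each mole of Ce₂(CO₃)₃ that dissolves per liter, [Ce³⁺] = 2s and [CO₃²⁻] = 3s; let s denote this solubility.
Ksp = [Ce³⁺]^2[CO₃²⁻]^3 = (2s)^2 · (3s)^3 = 108s^5
108s^5 = 4.28×10⁻³⁵  ⇒  s^5 = 3.96×10⁻³⁷
Taking the 5th root, s = 5.24×10⁻⁸ mol L⁻¹.

5.24×10⁻⁸ M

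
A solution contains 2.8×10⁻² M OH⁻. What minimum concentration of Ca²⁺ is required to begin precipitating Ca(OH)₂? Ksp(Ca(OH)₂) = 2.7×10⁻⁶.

3.4×10⁻³ M

The threshold for precipitation is Q = Ksp.
Ca(OH)₂(s) ⇌ Ca²⁺(aq) + 2 OH⁻(aq)
Ksp = [Ca²⁺][OH⁻]^2 = [Ca²⁺](2.8×10⁻²)^2
[Ca²⁺] = 2.7×10⁻⁶ / (2.8×10⁻²)^2 = 3.4×10⁻³
[Ca²⁺] = 3.4×10⁻³ M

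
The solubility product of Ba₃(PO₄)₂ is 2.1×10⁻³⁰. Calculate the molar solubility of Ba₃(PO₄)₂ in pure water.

Ba₃(PO₄)₂(s) ⇌ 3 Ba²⁺(aq) + 2 PO₄³⁻(aq)
If s mol/L of Ba₃(PO₄)₂ dissolves, [Ba²⁺] = 3s and [PO₄³⁻] = 2s.
Ksp = [Ba²⁺]^3[PO₄³⁻]^2 = (3s)^3 · (2s)^2 = 108s^5
108s^5 = 2.1×10⁻³⁰  ⇒  s^5 = 1.9×10⁻³²
s = 4.5×10⁻⁷ M

4.5×10⁻⁷ M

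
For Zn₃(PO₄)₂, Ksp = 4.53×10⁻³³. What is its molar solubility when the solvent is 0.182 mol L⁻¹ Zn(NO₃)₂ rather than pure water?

4.33×10⁻¹⁶ M

Zn₃(PO₄)₂(s) ⇌ 3 Zn²⁺(aq) + 2 PO₄³⁻(aq)
The solution already contains Zn²⁺ at 0.182 mol L⁻¹. Let s be the molar solubility of Zn₃(PO₄)₂.
[Zn²⁺] ≈ 0.182 mol L⁻¹ (common ion dominates); [PO₄³⁻] = 2s.
Ksp = [Zn²⁺]^3[PO₄³⁻]^2 = (0.182)^3(2s)^2
(2s)^2 = 4.53×10⁻³³ / (0.182)^3 = 7.51×10⁻³¹
s = 4.33×10⁻¹⁶ mol L⁻¹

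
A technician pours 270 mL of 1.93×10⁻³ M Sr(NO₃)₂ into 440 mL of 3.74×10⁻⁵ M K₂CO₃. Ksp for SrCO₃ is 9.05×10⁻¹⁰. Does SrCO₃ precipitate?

Total volume after mixing = 270 + 440 = 710 mL.
[Sr²⁺] = (1.93×10⁻³)(270)/710 = 7.34×10⁻⁴ M
[CO₃²⁻] = (3.74×10⁻⁵)(440)/710 = 2.32×10⁻⁵ M
Q = [Sr²⁺][CO₃²⁻] = 1.70×10⁻⁸
Q = 1.70×10⁻⁸ > Ksp = 9.05×10⁻¹⁰, so the solution is supersaturated and SrCO₃ precipitates.

Yes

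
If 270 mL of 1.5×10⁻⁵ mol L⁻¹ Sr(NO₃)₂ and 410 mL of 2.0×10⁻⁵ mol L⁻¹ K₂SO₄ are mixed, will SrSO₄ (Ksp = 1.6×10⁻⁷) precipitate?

The combined volume is 680 mL.
[Sr²⁺] = (1.5×10⁻⁵)(270)/680 = 6.0×10⁻⁶ mol L⁻¹
[SO₄²⁻] = (2.0×10⁻⁵)(410)/680 = 1.2×10⁻⁵ mol L⁻¹
Q = [Sr²⁺][SO₄²⁻] = 7.2×10⁻¹¹
Since Q (7.2×10⁻¹¹) is less than Ksp (1.6×10⁻⁷), no SrSO₄ precipitates.

No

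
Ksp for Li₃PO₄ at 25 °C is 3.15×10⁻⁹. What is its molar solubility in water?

Li₃PO₄(s) ⇌ 3 Li⁺(aq) + PO₄³⁻(aq)
Call the molar solubility s, so that [Li⁺] = 3s and [PO₄³⁻] = s.
Ksp = [Li⁺]^3[PO₄³⁻] = (3s)^3 · s = 27s^4
27s^4 = 3.15×10⁻⁹  ⇒  s^4 = 1.17×10⁻¹⁰
Taking the 4th root, s = 3.29×10⁻³ mol/L.

3.29×10⁻³ M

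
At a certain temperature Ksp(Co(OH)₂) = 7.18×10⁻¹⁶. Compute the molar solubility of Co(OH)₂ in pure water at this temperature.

5.64×10⁻⁶ M

Co(OH)₂(s) ⇌ Co²⁺(aq) + 2 OH⁻(aq)
With molar solubility s: [Co²⁺] = s, [OH⁻] = 2s.
Ksp = [Co²⁺][OH⁻]^2 = s · (2s)^2 = 4s^3
4s^3 = 7.18×10⁻¹⁶  ⇒  s^3 = 1.80×10⁻¹⁶
Taking the 3rd root, s = 5.64×10⁻⁶ mol L⁻¹.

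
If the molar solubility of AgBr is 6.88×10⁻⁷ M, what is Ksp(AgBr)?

AgBr(s) ⇌ Ag⁺(aq) + Br⁻(aq)
Call the molar solubility s, so that [Ag⁺] = s and [Br⁻] = s.
Ksp = [Ag⁺][Br⁻] = s · s = s^2
Ksp = (6.88×10⁻⁷)^2 = 4.73×10⁻¹³

Ksp = 4.73×10⁻¹³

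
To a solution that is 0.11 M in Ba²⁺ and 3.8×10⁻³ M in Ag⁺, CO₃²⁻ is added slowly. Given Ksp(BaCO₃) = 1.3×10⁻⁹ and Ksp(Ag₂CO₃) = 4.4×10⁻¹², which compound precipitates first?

BaCO₃

Precipitation of each salt begins when its ion product equals Ksp.
For BaCO₃: [CO₃²⁻] = (Ksp/[Ba²⁺]) = 1.2×10⁻⁸ M
For Ag₂CO₃: [CO₃²⁻] = (Ksp/[Ag⁺]^2) = 3.0×10⁻⁷ M
Since BaCO₃ needs less CO₃²⁻ to reach saturation, it precipitates first.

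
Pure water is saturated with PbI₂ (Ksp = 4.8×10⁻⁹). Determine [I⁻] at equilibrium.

2.1×10⁻³ M

PbI₂(s) ⇌ Pb²⁺(aq) + 2 I⁻(aq)
If s mol/L of PbI₂ dissolves, [Pb²⁺] = s and [I⁻] = 2s.
Ksp = [Pb²⁺][I⁻]^2 = s · (2s)^2 = 4s^3 = 4.8×10⁻⁹
s = 1.1×10⁻³ mol L⁻¹
[I⁻] = 2s = 2.1×10⁻³ mol L⁻¹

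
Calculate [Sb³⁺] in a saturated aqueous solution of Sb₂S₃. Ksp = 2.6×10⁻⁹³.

Sb₂S₃(s) ⇌ 2 Sb³⁺(aq) + 3 S²⁻(aq)
Call the molar solubility s, so that [Sb³⁺] = 2s and [S²⁻] = 3s.
Ksp = [Sb³⁺]^2[S²⁻]^3 = (2s)^2 · (3s)^3 = 108s^5 = 2.6×10⁻⁹³
s = 1.2×10⁻¹⁹ M
[Sb³⁺] = 2s = 2.4×10⁻¹⁹ M

2.4×10⁻¹⁹ M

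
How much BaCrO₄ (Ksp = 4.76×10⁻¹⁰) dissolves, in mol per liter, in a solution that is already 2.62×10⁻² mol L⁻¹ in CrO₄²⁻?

BaCrO₄(s) ⇌ Ba²⁺(aq) + CrO₄²⁻(aq)
The solution already contains CrO₄²⁻ at 2.62×10⁻² mol L⁻¹. Let s be the molar solubility of BaCrO₄.
[CrO₄²⁻] ≈ 2.62×10⁻² mol L⁻¹ (common ion dominates); [Ba²⁺] = s.
Ksp = [Ba²⁺][CrO₄²⁻] = s(2.62×10⁻²)
s = 4.76×10⁻¹⁰ / (2.62×10⁻²) = 1.82×10⁻⁸
s = 1.82×10⁻⁸ mol L⁻¹

1.82×10⁻⁸ M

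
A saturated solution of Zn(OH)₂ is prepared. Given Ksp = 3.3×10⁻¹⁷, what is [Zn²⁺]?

2.0×10⁻⁶ M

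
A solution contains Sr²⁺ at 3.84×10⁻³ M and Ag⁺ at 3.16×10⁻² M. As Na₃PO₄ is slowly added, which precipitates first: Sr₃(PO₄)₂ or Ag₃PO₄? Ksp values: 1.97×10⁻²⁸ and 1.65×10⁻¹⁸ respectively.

Ag₃PO₄

Precipitation of each salt begins when its ion product equals Ksp.
For Sr₃(PO₄)₂: [PO₄³⁻] = (Ksp/[Sr²⁺]^3)^(1/2) = 5.90×10⁻¹¹ M
For Ag₃PO₄: [PO₄³⁻] = (Ksp/[Ag⁺]^3) = 5.23×10⁻¹⁴ M
Since Ag₃PO₄ needs less PO₄³⁻ to reach saturation, it precipitates first.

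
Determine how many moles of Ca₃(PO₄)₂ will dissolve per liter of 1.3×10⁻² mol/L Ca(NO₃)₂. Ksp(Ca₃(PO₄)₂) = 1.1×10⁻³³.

1.1×10⁻¹⁴ M

Ca₃(PO₄)₂(s) ⇌ 3 Ca²⁺(aq) + 2 PO₄³⁻(aq)
Let s be the solubility of Ca₃(PO₄)₂ here. The common ion gives [Ca²⁺] ≈ 1.3×10⁻² mol/L, and [PO₄³⁻] = 2s.
Ksp = [Ca²⁺]^3[PO₄³⁻]^2 = (1.3×10⁻²)^3(2s)^2
(2s)^2 = 1.1×10⁻³³ / (1.3×10⁻²)^3 = 5.0×10⁻²⁸
s = 1.1×10⁻¹⁴ mol/L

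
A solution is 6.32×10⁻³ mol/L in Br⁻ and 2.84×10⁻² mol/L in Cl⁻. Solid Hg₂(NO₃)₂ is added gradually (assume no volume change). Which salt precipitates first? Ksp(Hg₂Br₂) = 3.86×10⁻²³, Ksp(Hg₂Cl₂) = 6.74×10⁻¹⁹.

Each salt precipitates once Q = Ksp for that salt.
For Hg₂Br₂: [Hg₂²⁺] = (Ksp/[Br⁻]^2) = 9.66×10⁻¹⁹ mol/L
For Hg₂Cl₂: [Hg₂²⁺] = (Ksp/[Cl⁻]^2) = 8.36×10⁻¹⁶ mol/L
The smaller threshold [Hg₂²⁺] is reached first, so Hg₂Br₂ precipitates first.

Hg₂Br₂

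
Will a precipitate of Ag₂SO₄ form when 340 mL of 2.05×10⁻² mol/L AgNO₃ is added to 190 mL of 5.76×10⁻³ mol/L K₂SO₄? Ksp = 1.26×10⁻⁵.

Total volume after mixing = 340 + 190 = 530 mL.
[Ag⁺] = (2.05×10⁻²)(340)/530 = 1.32×10⁻² mol/L
[SO₄²⁻] = (5.76×10⁻³)(190)/530 = 2.06×10⁻³ mol/L
Q = [Ag⁺]^2[SO₄²⁻] = 3.57×10⁻⁷
Q < Ksp (3.57×10⁻⁷ vs 1.26×10⁻⁵); the solution remains unsaturated and no precipitate forms.

No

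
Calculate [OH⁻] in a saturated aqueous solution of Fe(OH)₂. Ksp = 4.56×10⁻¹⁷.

Fe(OH)₂(s) ⇌ Fe²⁺(aq) + 2 OH⁻(aq)
For each mole of Fe(OH)₂ that dissolves per liter, [Fe²⁺] = s and [OH⁻] = 2s; let s denote this solubility.
Ksp = [Fe²⁺][OH⁻]^2 = s · (2s)^2 = 4s^3 = 4.56×10⁻¹⁷
s = 2.25×10⁻⁶ mol/L
[OH⁻] = 2s = 4.50×10⁻⁶ mol/L

4.50×10⁻⁶ M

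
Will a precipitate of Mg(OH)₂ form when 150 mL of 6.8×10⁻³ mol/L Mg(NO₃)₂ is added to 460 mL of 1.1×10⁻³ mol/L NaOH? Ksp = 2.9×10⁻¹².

Yes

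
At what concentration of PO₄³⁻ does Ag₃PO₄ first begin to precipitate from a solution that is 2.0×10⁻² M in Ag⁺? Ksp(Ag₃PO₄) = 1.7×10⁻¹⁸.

Each salt precipitates once Q = Ksp for that salt.
Ag₃PO₄(s) ⇌ 3 Ag⁺(aq) + PO₄³⁻(aq)
Ksp = [Ag⁺]^3[PO₄³⁻] = [PO₄³⁻](2.0×10⁻²)^3
[PO₄³⁻] = 1.7×10⁻¹⁸ / (2.0×10⁻²)^3 = 2.1×10⁻¹³
[PO₄³⁻] = 2.1×10⁻¹³ M

2.1×10⁻¹³ M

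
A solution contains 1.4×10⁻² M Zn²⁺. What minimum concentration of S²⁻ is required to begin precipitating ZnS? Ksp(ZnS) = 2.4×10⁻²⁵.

A salt starts to precipitate once the ion product Q reaches its Ksp.
ZnS(s) ⇌ Zn²⁺(aq) + S²⁻(aq)
Ksp = [Zn²⁺][S²⁻] = [S²⁻](1.4×10⁻²)
[S²⁻] = 2.4×10⁻²⁵ / (1.4×10⁻²) = 1.7×10⁻²³
[S²⁻] = 1.7×10⁻²³ M

1.7×10⁻²³ M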